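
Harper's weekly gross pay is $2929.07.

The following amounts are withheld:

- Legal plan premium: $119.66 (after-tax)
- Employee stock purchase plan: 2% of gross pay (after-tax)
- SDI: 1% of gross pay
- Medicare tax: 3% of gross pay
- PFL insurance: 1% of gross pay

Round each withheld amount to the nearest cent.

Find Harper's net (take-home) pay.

$2604.38

Medicare tax: $2929.07 × 0.03 = $87.87
SDI: $2929.07 × 0.01 = $29.29
PFL insurance: $2929.07 × 0.01 = $29.29
Employee stock purchase plan: $2929.07 × 0.02 = $58.58
Legal plan premium: $119.66
Total deductions = $87.87 + $29.29 + $29.29 + $58.58 + $119.66 = $324.69
Net pay = $2929.07 − $324.69 = $2604.38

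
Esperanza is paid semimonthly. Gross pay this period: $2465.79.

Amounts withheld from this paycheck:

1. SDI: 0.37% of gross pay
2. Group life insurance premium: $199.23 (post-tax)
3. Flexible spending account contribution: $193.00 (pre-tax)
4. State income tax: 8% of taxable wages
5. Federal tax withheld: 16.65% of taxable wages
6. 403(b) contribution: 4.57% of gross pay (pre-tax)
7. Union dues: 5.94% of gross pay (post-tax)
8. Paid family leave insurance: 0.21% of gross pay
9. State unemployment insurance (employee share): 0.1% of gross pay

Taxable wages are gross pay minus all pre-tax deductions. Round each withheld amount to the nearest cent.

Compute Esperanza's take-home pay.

403(b) contribution: $2465.79 × 0.0457 = $112.69
Flexible spending account contribution: $193.00
Pre-tax total = $112.69 + $193.00 = $305.69
Taxable wages = $2465.79 − $305.69 = $2160.10
State income tax: $2160.10 × 0.08 = $172.81
Federal tax withheld: $2160.10 × 0.1665 = $359.66
Paid family leave insurance: $2465.79 × 0.0021 = $5.18
SDI: $2465.79 × 0.0037 = $9.12
State unemployment insurance (employee share): $2465.79 × 0.001 = $2.47
Group life insurance premium: $199.23
Union dues: $2465.79 × 0.0594 = $146.47
Total deductions = $112.69 + $193.00 + $172.81 + $359.66 + $5.18 + $9.12 + $2.47 + $199.23 + $146.47 = $1200.63
Net pay = $2465.79 − $1200.63 = $1265.16

$1265.16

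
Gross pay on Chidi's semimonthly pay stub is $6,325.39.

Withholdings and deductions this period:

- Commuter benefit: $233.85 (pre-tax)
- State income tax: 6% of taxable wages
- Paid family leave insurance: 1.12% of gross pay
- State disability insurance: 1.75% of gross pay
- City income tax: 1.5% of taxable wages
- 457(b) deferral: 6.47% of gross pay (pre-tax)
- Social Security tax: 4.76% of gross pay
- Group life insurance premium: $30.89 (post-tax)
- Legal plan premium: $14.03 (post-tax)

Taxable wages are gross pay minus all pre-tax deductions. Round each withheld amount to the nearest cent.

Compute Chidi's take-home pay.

$4,728.58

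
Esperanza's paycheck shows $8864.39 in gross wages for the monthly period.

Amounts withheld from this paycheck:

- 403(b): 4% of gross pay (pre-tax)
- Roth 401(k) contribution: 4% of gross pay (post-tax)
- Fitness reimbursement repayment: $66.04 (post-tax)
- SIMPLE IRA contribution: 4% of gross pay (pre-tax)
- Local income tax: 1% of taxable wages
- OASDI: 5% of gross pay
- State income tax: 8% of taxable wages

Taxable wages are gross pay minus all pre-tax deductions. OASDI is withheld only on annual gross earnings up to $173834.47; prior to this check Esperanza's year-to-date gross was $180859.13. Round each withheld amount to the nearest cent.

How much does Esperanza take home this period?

SIMPLE IRA contribution: $8864.39 × 0.04 = $354.58
403(b): $8864.39 × 0.04 = $354.58
Pre-tax total = $354.58 + $354.58 = $709.16
Taxable wages = $8864.39 − $709.16 = $8155.23
Local income tax: $8155.23 × 0.01 = $81.55
State income tax: $8155.23 × 0.08 = $652.42
OASDI: annual cap $173834.47 already reached (YTD $180859.13), so $0.00
Fitness reimbursement repayment: $66.04
Roth 401(k) contribution: $8864.39 × 0.04 = $354.58
Total deductions = $354.58 + $354.58 + $81.55 + $652.42 + $0.00 + $66.04 + $354.58 = $1863.75
Net pay = $8864.39 − $1863.75 = $7000.64

$7000.64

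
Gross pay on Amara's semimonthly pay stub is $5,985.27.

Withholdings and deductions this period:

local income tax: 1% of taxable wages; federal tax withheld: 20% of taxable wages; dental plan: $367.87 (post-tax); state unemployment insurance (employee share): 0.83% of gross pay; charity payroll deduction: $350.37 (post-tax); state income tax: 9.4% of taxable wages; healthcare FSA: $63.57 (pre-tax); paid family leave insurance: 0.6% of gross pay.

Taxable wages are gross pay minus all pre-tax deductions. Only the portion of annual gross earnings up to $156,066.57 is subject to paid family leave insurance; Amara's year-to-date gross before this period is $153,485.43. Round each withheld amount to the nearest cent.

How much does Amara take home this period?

$3,338.09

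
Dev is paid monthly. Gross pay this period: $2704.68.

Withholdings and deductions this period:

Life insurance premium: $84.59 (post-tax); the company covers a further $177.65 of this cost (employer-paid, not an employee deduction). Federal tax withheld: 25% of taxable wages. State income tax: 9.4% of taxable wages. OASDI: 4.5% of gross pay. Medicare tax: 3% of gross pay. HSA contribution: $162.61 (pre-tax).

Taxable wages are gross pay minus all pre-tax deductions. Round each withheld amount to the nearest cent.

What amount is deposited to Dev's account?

HSA contribution: $162.61
Taxable wages = $2704.68 − $162.61 = $2542.07
Federal tax withheld: $2542.07 × 0.25 = $635.52
State income tax: $2542.07 × 0.094 = $238.95
Medicare tax: $2704.68 × 0.03 = $81.14
OASDI: $2704.68 × 0.045 = $121.71
Life insurance premium: $84.59
(Employer's $177.65 toward life insurance premium is not withheld from the employee.)
Total deductions = $162.61 + $635.52 + $238.95 + $81.14 + $121.71 + $84.59 = $1324.52
Net pay = $2704.68 − $1324.52 = $1380.16

$1380.16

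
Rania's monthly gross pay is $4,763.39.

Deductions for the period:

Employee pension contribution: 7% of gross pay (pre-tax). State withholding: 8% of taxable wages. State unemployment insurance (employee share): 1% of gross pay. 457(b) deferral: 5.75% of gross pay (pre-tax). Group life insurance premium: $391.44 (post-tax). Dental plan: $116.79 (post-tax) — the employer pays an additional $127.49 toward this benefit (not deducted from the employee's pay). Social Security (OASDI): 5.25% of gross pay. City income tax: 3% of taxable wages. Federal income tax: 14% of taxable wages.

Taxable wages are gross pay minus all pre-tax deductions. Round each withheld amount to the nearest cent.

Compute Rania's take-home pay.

457(b) deferral: $4,763.39 × 0.0575 = $273.89
Employee pension contribution: $4,763.39 × 0.07 = $333.44
Pre-tax total = $273.89 + $333.44 = $607.33
Taxable wages = $4,763.39 − $607.33 = $4,156.06
State withholding: $4,156.06 × 0.08 = $332.48
Federal income tax: $4,156.06 × 0.14 = $581.85
City income tax: $4,156.06 × 0.03 = $124.68
State unemployment insurance (employee share): $4,763.39 × 0.01 = $47.63
Social Security (OASDI): $4,763.39 × 0.0525 = $250.08
Group life insurance premium: $391.44
Dental plan: $116.79
(Employer's $127.49 toward dental plan is not withheld from the employee.)
Total deductions = $273.89 + $333.44 + $332.48 + $581.85 + $124.68 + $47.63 + $250.08 + $391.44 + $116.79 = $2,452.28
Net pay = $4,763.39 − $2,452.28 = $2,311.11

$2,311.11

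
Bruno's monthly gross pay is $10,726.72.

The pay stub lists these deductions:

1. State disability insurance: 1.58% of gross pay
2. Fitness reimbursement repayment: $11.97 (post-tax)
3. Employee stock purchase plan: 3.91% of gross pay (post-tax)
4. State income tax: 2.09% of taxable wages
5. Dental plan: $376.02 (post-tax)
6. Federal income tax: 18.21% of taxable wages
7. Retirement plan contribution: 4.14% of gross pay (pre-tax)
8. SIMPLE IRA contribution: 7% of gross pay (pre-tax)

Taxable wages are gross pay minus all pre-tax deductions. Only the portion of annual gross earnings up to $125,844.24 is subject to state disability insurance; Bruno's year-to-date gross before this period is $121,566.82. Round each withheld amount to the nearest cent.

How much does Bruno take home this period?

Retirement plan contribution: $10,726.72 × 0.0414 = $444.09
SIMPLE IRA contribution: $10,726.72 × 0.07 = $750.87
Pre-tax total = $444.09 + $750.87 = $1,194.96
Taxable wages = $10,726.72 − $1,194.96 = $9,531.76
State income tax: $9,531.76 × 0.0209 = $199.21
Federal income tax: $9,531.76 × 0.1821 = $1,735.73
State disability insurance: only $125,844.24 − $121,566.82 = $4,277.42 of this check is subject → $4,277.42 × 0.0158 = $67.58
Dental plan: $376.02
Employee stock purchase plan: $10,726.72 × 0.0391 = $419.41
Fitness reimbursement repayment: $11.97
Total deductions = $444.09 + $750.87 + $199.21 + $1,735.73 + $67.58 + $376.02 + $419.41 + $11.97 = $4,004.88
Net pay = $10,726.72 − $4,004.88 = $6,721.84

$6,721.84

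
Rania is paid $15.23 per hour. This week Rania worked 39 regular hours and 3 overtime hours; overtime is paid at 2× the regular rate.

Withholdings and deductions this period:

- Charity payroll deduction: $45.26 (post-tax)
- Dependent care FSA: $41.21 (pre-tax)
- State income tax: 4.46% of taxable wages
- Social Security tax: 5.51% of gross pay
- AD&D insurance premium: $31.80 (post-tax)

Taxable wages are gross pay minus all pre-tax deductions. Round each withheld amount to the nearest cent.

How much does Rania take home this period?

$500.59

Regular pay: 39 × $15.23 = $593.97
Overtime pay: 3 × $15.23 × 2 = $91.38
Gross pay = $593.97 + $91.38 = $685.35
Dependent care FSA: $41.21
Taxable wages = $685.35 − $41.21 = $644.14
State income tax: $644.14 × 0.0446 = $28.73
Social Security tax: $685.35 × 0.0551 = $37.76
AD&D insurance premium: $31.80
Charity payroll deduction: $45.26
Total deductions = $41.21 + $28.73 + $37.76 + $31.80 + $45.26 = $184.76
Net pay = $685.35 − $184.76 = $500.59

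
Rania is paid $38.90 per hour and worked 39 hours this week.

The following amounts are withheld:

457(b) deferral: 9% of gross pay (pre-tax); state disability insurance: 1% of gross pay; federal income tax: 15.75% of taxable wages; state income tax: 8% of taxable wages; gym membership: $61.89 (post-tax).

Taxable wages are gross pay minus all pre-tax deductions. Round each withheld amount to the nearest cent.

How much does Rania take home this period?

Gross pay: 39 × $38.90 = $1,517.10
457(b) deferral: $1,517.10 × 0.09 = $136.54
Taxable wages = $1,517.10 − $136.54 = $1,380.56
State income tax: $1,380.56 × 0.08 = $110.44
Federal income tax: $1,380.56 × 0.1575 = $217.44
State disability insurance: $1,517.10 × 0.01 = $15.17
Gym membership: $61.89
Total deductions = $136.54 + $110.44 + $217.44 + $15.17 + $61.89 = $541.48
Net pay = $1,517.10 − $541.48 = $975.62

$975.62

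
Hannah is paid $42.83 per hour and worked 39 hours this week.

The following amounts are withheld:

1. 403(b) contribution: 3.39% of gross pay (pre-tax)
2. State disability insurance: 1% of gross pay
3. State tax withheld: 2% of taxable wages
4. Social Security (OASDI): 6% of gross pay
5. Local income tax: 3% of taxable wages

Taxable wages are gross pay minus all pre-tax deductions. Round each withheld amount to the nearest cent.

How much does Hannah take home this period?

$1,416.14

Gross pay: 39 × $42.83 = $1,670.37
403(b) contribution: $1,670.37 × 0.0339 = $56.63
Taxable wages = $1,670.37 − $56.63 = $1,613.74
Local income tax: $1,613.74 × 0.03 = $48.41
State tax withheld: $1,613.74 × 0.02 = $32.27
State disability insurance: $1,670.37 × 0.01 = $16.70
Social Security (OASDI): $1,670.37 × 0.06 = $100.22
Total deductions = $56.63 + $48.41 + $32.27 + $16.70 + $100.22 = $254.23
Net pay = $1,670.37 − $254.23 = $1,416.14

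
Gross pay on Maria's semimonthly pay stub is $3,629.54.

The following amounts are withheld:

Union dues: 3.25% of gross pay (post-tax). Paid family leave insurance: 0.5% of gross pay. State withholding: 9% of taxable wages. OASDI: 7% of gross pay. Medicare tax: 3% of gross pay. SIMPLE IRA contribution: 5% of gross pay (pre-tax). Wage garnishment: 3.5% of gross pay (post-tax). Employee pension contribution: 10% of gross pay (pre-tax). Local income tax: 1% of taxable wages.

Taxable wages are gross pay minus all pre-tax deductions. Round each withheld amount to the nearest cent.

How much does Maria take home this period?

Employee pension contribution: $3,629.54 × 0.1 = $362.95
SIMPLE IRA contribution: $3,629.54 × 0.05 = $181.48
Pre-tax total = $362.95 + $181.48 = $544.43
Taxable wages = $3,629.54 − $544.43 = $3,085.11
Local income tax: $3,085.11 × 0.01 = $30.85
State withholding: $3,085.11 × 0.09 = $277.66
Medicare tax: $3,629.54 × 0.03 = $108.89
Paid family leave insurance: $3,629.54 × 0.005 = $18.15
OASDI: $3,629.54 × 0.07 = $254.07
Wage garnishment: $3,629.54 × 0.035 = $127.03
Union dues: $3,629.54 × 0.0325 = $117.96
Total deductions = $362.95 + $181.48 + $30.85 + $277.66 + $108.89 + $18.15 + $254.07 + $127.03 + $117.96 = $1,479.04
Net pay = $3,629.54 − $1,479.04 = $2,150.50

$2,150.50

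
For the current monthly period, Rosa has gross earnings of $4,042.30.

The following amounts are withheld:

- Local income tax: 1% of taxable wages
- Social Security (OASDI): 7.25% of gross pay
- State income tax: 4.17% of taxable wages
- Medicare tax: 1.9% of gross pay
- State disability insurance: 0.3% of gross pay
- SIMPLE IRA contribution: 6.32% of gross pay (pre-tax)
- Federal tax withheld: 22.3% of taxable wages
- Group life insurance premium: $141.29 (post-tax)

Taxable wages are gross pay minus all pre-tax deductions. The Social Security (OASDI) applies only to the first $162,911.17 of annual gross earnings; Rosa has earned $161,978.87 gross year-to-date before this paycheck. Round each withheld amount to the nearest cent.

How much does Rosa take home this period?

$2,448.78

SIMPLE IRA contribution: $4,042.30 × 0.0632 = $255.47
Taxable wages = $4,042.30 − $255.47 = $3,786.83
State income tax: $3,786.83 × 0.0417 = $157.91
Local income tax: $3,786.83 × 0.01 = $37.87
Federal tax withheld: $3,786.83 × 0.223 = $844.46
Medicare tax: $4,042.30 × 0.019 = $76.80
Social Security (OASDI): only $162,911.17 − $161,978.87 = $932.30 of this check is subject → $932.30 × 0.0725 = $67.59
State disability insurance: $4,042.30 × 0.003 = $12.13
Group life insurance premium: $141.29
Total deductions = $255.47 + $157.91 + $37.87 + $844.46 + $76.80 + $67.59 + $12.13 + $141.29 = $1,593.52
Net pay = $4,042.30 − $1,593.52 = $2,448.78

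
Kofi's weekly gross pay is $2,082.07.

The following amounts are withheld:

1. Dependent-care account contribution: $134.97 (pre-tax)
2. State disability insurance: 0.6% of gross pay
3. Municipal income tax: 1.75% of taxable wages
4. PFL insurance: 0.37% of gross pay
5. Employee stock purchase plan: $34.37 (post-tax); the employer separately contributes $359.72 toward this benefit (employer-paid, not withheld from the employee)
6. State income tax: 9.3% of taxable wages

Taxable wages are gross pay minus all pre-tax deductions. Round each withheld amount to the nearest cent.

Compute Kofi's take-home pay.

$1,677.39

Dependent-care account contribution: $134.97
Taxable wages = $2,082.07 − $134.97 = $1,947.10
State income tax: $1,947.10 × 0.093 = $181.08
Municipal income tax: $1,947.10 × 0.0175 = $34.07
PFL insurance: $2,082.07 × 0.0037 = $7.70
State disability insurance: $2,082.07 × 0.006 = $12.49
Employee stock purchase plan: $34.37
(Employer's $359.72 toward employee stock purchase plan is not withheld from the employee.)
Total deductions = $134.97 + $181.08 + $34.07 + $7.70 + $12.49 + $34.37 = $404.68
Net pay = $2,082.07 − $404.68 = $1,677.39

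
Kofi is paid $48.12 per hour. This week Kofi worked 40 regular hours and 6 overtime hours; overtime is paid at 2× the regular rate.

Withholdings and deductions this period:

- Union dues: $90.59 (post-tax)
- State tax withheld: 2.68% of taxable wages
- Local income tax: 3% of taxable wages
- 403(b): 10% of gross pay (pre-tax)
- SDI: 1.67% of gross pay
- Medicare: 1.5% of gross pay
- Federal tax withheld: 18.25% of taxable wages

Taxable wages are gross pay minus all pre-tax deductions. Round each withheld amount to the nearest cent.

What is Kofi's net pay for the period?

Regular pay: 40 × $48.12 = $1,924.80
Overtime pay: 6 × $48.12 × 2 = $577.44
Gross pay = $1,924.80 + $577.44 = $2,502.24
403(b): $2,502.24 × 0.1 = $250.22
Taxable wages = $2,502.24 − $250.22 = $2,252.02
State tax withheld: $2,252.02 × 0.0268 = $60.35
Federal tax withheld: $2,252.02 × 0.1825 = $410.99
Local income tax: $2,252.02 × 0.03 = $67.56
Medicare: $2,502.24 × 0.015 = $37.53
SDI: $2,502.24 × 0.0167 = $41.79
Union dues: $90.59
Total deductions = $250.22 + $60.35 + $410.99 + $67.56 + $37.53 + $41.79 + $90.59 = $959.03
Net pay = $2,502.24 − $959.03 = $1,543.21

$1,543.21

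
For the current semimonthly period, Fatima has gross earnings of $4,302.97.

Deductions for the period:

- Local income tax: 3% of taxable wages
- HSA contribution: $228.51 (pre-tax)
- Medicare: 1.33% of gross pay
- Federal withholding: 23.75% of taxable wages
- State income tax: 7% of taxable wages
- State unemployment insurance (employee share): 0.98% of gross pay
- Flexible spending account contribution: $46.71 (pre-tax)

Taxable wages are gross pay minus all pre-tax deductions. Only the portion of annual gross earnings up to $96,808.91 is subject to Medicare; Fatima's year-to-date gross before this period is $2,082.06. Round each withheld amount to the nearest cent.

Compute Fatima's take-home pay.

$2,568.99

Flexible spending account contribution: $46.71
HSA contribution: $228.51
Pre-tax total = $46.71 + $228.51 = $275.22
Taxable wages = $4,302.97 − $275.22 = $4,027.75
Local income tax: $4,027.75 × 0.03 = $120.83
State income tax: $4,027.75 × 0.07 = $281.94
Federal withholding: $4,027.75 × 0.2375 = $956.59
Medicare: cap not yet reached, full $4,302.97 is subject → $4,302.97 × 0.0133 = $57.23
State unemployment insurance (employee share): $4,302.97 × 0.0098 = $42.17
Total deductions = $46.71 + $228.51 + $120.83 + $281.94 + $956.59 + $57.23 + $42.17 = $1,733.98
Net pay = $4,302.97 − $1,733.98 = $2,568.99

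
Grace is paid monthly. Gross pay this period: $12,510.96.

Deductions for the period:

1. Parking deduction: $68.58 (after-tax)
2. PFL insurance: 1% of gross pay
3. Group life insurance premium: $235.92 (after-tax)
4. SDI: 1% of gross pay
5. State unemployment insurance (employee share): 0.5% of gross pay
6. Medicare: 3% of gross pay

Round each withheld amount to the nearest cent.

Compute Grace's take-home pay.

State unemployment insurance (employee share): $12,510.96 × 0.005 = $62.55
SDI: $12,510.96 × 0.01 = $125.11
Medicare: $12,510.96 × 0.03 = $375.33
PFL insurance: $12,510.96 × 0.01 = $125.11
Parking deduction: $68.58
Group life insurance premium: $235.92
Total deductions = $62.55 + $125.11 + $375.33 + $125.11 + $68.58 + $235.92 = $992.60
Net pay = $12,510.96 − $992.60 = $11,518.36

$11,518.36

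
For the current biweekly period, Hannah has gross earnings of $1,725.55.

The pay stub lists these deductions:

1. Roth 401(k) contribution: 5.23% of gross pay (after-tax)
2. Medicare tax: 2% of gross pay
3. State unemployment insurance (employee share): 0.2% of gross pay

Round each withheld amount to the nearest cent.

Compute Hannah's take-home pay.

State unemployment insurance (employee share): $1,725.55 × 0.002 = $3.45
Medicare tax: $1,725.55 × 0.02 = $34.51
Roth 401(k) contribution: $1,725.55 × 0.0523 = $90.25
Total deductions = $3.45 + $34.51 + $90.25 = $128.21
Net pay = $1,725.55 − $128.21 = $1,597.34

$1,597.34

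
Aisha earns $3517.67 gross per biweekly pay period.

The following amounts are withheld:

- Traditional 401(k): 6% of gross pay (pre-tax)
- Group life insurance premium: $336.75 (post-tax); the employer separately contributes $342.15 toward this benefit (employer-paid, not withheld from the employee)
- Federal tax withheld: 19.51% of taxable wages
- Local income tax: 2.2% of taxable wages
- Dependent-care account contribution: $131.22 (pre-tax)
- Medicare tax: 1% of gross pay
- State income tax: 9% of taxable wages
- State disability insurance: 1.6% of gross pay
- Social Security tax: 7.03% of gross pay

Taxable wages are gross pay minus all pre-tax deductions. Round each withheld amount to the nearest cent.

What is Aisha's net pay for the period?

$1524.72

Traditional 401(k): $3517.67 × 0.06 = $211.06
Dependent-care account contribution: $131.22
Pre-tax total = $211.06 + $131.22 = $342.28
Taxable wages = $3517.67 − $342.28 = $3175.39
State income tax: $3175.39 × 0.09 = $285.79
Federal tax withheld: $3175.39 × 0.1951 = $619.52
Local income tax: $3175.39 × 0.022 = $69.86
Social Security tax: $3517.67 × 0.0703 = $247.29
Medicare tax: $3517.67 × 0.01 = $35.18
State disability insurance: $3517.67 × 0.016 = $56.28
Group life insurance premium: $336.75
(Employer's $342.15 toward group life insurance premium is not withheld from the employee.)
Total deductions = $211.06 + $131.22 + $285.79 + $619.52 + $69.86 + $247.29 + $35.18 + $56.28 + $336.75 = $1992.95
Net pay = $3517.67 − $1992.95 = $1524.72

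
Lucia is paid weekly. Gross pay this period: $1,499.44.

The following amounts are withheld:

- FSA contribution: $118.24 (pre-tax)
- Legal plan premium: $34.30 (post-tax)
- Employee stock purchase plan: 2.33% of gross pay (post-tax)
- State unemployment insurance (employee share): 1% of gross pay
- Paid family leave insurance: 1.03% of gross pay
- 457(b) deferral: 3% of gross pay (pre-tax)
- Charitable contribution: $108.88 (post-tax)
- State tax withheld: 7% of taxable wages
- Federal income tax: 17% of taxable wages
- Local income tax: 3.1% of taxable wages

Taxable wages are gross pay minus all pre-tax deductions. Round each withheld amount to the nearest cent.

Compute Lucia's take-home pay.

$765.55

FSA contribution: $118.24
457(b) deferral: $1,499.44 × 0.03 = $44.98
Pre-tax total = $118.24 + $44.98 = $163.22
Taxable wages = $1,499.44 − $163.22 = $1,336.22
Local income tax: $1,336.22 × 0.031 = $41.42
Federal income tax: $1,336.22 × 0.17 = $227.16
State tax withheld: $1,336.22 × 0.07 = $93.54
Paid family leave insurance: $1,499.44 × 0.0103 = $15.44
State unemployment insurance (employee share): $1,499.44 × 0.01 = $14.99
Charitable contribution: $108.88
Employee stock purchase plan: $1,499.44 × 0.0233 = $34.94
Legal plan premium: $34.30
Total deductions = $118.24 + $44.98 + $41.42 + $227.16 + $93.54 + $15.44 + $14.99 + $108.88 + $34.94 + $34.30 = $733.89
Net pay = $1,499.44 − $733.89 = $765.55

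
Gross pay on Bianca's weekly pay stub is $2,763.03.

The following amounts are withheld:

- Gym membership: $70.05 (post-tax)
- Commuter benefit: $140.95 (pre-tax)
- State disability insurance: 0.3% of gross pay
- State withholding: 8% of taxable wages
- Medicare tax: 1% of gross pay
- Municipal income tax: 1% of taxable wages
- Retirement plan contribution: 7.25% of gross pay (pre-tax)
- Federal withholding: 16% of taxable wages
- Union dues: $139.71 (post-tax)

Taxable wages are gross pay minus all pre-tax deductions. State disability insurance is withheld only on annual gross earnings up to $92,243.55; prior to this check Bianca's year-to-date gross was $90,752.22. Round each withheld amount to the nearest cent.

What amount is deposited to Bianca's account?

$1,574.46

Retirement plan contribution: $2,763.03 × 0.0725 = $200.32
Commuter benefit: $140.95
Pre-tax total = $200.32 + $140.95 = $341.27
Taxable wages = $2,763.03 − $341.27 = $2,421.76
Federal withholding: $2,421.76 × 0.16 = $387.48
State withholding: $2,421.76 × 0.08 = $193.74
Municipal income tax: $2,421.76 × 0.01 = $24.22
State disability insurance: only $92,243.55 − $90,752.22 = $1,491.33 of this check is subject → $1,491.33 × 0.003 = $4.47
Medicare tax: $2,763.03 × 0.01 = $27.63
Union dues: $139.71
Gym membership: $70.05
Total deductions = $200.32 + $140.95 + $387.48 + $193.74 + $24.22 + $4.47 + $27.63 + $139.71 + $70.05 = $1,188.57
Net pay = $2,763.03 − $1,188.57 = $1,574.46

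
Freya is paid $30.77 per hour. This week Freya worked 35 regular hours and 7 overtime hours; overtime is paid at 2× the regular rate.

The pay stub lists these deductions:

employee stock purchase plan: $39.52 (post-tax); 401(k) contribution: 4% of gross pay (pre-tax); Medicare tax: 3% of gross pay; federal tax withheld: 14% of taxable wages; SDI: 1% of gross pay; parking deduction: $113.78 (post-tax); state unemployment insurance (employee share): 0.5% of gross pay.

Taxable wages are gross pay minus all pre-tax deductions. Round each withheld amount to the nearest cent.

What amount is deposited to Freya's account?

$1,023.63

Regular pay: 35 × $30.77 = $1,076.95
Overtime pay: 7 × $30.77 × 2 = $430.78
Gross pay = $1,076.95 + $430.78 = $1,507.73
401(k) contribution: $1,507.73 × 0.04 = $60.31
Taxable wages = $1,507.73 − $60.31 = $1,447.42
Federal tax withheld: $1,447.42 × 0.14 = $202.64
SDI: $1,507.73 × 0.01 = $15.08
State unemployment insurance (employee share): $1,507.73 × 0.005 = $7.54
Medicare tax: $1,507.73 × 0.03 = $45.23
Employee stock purchase plan: $39.52
Parking deduction: $113.78
Total deductions = $60.31 + $202.64 + $15.08 + $7.54 + $45.23 + $39.52 + $113.78 = $484.10
Net pay = $1,507.73 − $484.10 = $1,023.63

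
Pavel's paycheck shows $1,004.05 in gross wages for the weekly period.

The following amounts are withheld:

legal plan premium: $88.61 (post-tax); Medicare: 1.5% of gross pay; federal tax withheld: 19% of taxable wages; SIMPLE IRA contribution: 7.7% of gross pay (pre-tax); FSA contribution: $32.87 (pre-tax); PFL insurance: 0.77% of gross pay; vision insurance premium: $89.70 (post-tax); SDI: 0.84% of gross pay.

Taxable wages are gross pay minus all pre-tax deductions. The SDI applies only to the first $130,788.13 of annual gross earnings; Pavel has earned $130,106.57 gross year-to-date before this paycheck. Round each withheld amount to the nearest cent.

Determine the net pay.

$517.20

FSA contribution: $32.87
SIMPLE IRA contribution: $1,004.05 × 0.077 = $77.31
Pre-tax total = $32.87 + $77.31 = $110.18
Taxable wages = $1,004.05 − $110.18 = $893.87
Federal tax withheld: $893.87 × 0.19 = $169.84
PFL insurance: $1,004.05 × 0.0077 = $7.73
SDI: only $130,788.13 − $130,106.57 = $681.56 of this check is subject → $681.56 × 0.0084 = $5.73
Medicare: $1,004.05 × 0.015 = $15.06
Vision insurance premium: $89.70
Legal plan premium: $88.61
Total deductions = $32.87 + $77.31 + $169.84 + $7.73 + $5.73 + $15.06 + $89.70 + $88.61 = $486.85
Net pay = $1,004.05 − $486.85 = $517.20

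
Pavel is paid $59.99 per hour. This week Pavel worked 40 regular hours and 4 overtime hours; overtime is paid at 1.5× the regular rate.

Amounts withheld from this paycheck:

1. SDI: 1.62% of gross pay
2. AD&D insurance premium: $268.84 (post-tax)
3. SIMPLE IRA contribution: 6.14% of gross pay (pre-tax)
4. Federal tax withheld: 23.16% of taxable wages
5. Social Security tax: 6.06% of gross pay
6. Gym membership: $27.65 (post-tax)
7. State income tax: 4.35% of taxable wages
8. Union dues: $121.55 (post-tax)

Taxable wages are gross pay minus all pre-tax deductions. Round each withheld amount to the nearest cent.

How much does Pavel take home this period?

$1,247.59

Regular pay: 40 × $59.99 = $2,399.60
Overtime pay: 4 × $59.99 × 1.5 = $359.94
Gross pay = $2,399.60 + $359.94 = $2,759.54
SIMPLE IRA contribution: $2,759.54 × 0.0614 = $169.44
Taxable wages = $2,759.54 − $169.44 = $2,590.10
State income tax: $2,590.10 × 0.0435 = $112.67
Federal tax withheld: $2,590.10 × 0.2316 = $599.87
Social Security tax: $2,759.54 × 0.0606 = $167.23
SDI: $2,759.54 × 0.0162 = $44.70
Union dues: $121.55
Gym membership: $27.65
AD&D insurance premium: $268.84
Total deductions = $169.44 + $112.67 + $599.87 + $167.23 + $44.70 + $121.55 + $27.65 + $268.84 = $1,511.95
Net pay = $2,759.54 − $1,511.95 = $1,247.59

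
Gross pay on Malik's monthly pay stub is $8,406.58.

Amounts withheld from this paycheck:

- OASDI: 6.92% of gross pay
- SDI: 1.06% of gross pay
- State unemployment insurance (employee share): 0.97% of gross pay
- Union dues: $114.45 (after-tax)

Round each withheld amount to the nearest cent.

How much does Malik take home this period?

SDI: $8,406.58 × 0.0106 = $89.11
State unemployment insurance (employee share): $8,406.58 × 0.0097 = $81.54
OASDI: $8,406.58 × 0.0692 = $581.74
Union dues: $114.45
Total deductions = $89.11 + $81.54 + $581.74 + $114.45 = $866.84
Net pay = $8,406.58 − $866.84 = $7,539.74

$7,539.74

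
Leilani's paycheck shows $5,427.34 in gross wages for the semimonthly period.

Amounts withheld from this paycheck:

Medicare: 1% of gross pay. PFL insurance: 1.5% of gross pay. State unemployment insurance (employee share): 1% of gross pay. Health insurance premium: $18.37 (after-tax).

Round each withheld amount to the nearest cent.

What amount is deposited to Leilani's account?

State unemployment insurance (employee share): $5,427.34 × 0.01 = $54.27
PFL insurance: $5,427.34 × 0.015 = $81.41
Medicare: $5,427.34 × 0.01 = $54.27
Health insurance premium: $18.37
Total deductions = $54.27 + $81.41 + $54.27 + $18.37 = $208.32
Net pay = $5,427.34 − $208.32 = $5,219.02

$5,219.02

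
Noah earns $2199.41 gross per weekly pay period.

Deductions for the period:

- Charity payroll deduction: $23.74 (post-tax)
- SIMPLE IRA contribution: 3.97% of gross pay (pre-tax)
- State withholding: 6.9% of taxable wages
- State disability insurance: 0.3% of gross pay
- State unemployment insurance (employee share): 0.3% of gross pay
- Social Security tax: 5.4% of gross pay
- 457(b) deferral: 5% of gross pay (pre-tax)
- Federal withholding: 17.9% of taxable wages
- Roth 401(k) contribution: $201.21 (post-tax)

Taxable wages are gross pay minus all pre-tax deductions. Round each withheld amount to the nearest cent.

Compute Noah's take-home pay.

SIMPLE IRA contribution: $2199.41 × 0.0397 = $87.32
457(b) deferral: $2199.41 × 0.05 = $109.97
Pre-tax total = $87.32 + $109.97 = $197.29
Taxable wages = $2199.41 − $197.29 = $2002.12
State withholding: $2002.12 × 0.069 = $138.15
Federal withholding: $2002.12 × 0.179 = $358.38
Social Security tax: $2199.41 × 0.054 = $118.77
State unemployment insurance (employee share): $2199.41 × 0.003 = $6.60
State disability insurance: $2199.41 × 0.003 = $6.60
Roth 401(k) contribution: $201.21
Charity payroll deduction: $23.74
Total deductions = $87.32 + $109.97 + $138.15 + $358.38 + $118.77 + $6.60 + $6.60 + $201.21 + $23.74 = $1050.74
Net pay = $2199.41 − $1050.74 = $1148.67

$1148.67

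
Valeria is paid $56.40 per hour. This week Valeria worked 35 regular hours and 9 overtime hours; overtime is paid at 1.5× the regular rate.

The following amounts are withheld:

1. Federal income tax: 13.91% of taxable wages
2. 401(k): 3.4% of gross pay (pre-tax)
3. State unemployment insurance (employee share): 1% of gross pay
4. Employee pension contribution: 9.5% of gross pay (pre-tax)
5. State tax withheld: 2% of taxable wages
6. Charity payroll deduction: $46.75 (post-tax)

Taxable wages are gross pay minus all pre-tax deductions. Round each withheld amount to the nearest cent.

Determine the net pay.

Regular pay: 35 × $56.40 = $1974.00
Overtime pay: 9 × $56.40 × 1.5 = $761.40
Gross pay = $1974.00 + $761.40 = $2735.40
401(k): $2735.40 × 0.034 = $93.00
Employee pension contribution: $2735.40 × 0.095 = $259.86
Pre-tax total = $93.00 + $259.86 = $352.86
Taxable wages = $2735.40 − $352.86 = $2382.54
Federal income tax: $2382.54 × 0.1391 = $331.41
State tax withheld: $2382.54 × 0.02 = $47.65
State unemployment insurance (employee share): $2735.40 × 0.01 = $27.35
Charity payroll deduction: $46.75
Total deductions = $93.00 + $259.86 + $331.41 + $47.65 + $27.35 + $46.75 = $806.02
Net pay = $2735.40 − $806.02 = $1929.38

$1929.38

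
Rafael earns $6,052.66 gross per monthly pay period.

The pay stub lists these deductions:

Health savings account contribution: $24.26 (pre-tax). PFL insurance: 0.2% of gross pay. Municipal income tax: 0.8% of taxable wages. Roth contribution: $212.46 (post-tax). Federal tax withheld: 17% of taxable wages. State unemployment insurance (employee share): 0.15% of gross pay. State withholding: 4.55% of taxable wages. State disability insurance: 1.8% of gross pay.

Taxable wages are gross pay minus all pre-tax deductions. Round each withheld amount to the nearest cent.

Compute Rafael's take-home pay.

Health savings account contribution: $24.26
Taxable wages = $6,052.66 − $24.26 = $6,028.40
Federal tax withheld: $6,028.40 × 0.17 = $1,024.83
Municipal income tax: $6,028.40 × 0.008 = $48.23
State withholding: $6,028.40 × 0.0455 = $274.29
PFL insurance: $6,052.66 × 0.002 = $12.11
State unemployment insurance (employee share): $6,052.66 × 0.0015 = $9.08
State disability insurance: $6,052.66 × 0.018 = $108.95
Roth contribution: $212.46
Total deductions = $24.26 + $1,024.83 + $48.23 + $274.29 + $12.11 + $9.08 + $108.95 + $212.46 = $1,714.21
Net pay = $6,052.66 − $1,714.21 = $4,338.45

$4,338.45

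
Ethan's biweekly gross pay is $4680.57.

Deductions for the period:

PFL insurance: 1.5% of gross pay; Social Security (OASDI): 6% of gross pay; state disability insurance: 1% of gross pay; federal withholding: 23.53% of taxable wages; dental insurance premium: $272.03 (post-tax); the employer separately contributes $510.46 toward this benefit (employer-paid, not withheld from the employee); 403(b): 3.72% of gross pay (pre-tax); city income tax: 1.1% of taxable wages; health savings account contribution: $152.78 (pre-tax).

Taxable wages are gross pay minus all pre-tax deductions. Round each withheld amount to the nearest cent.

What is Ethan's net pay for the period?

$2611.48

Health savings account contribution: $152.78
403(b): $4680.57 × 0.0372 = $174.12
Pre-tax total = $152.78 + $174.12 = $326.90
Taxable wages = $4680.57 − $326.90 = $4353.67
Federal withholding: $4353.67 × 0.2353 = $1024.42
City income tax: $4353.67 × 0.011 = $47.89
State disability insurance: $4680.57 × 0.01 = $46.81
PFL insurance: $4680.57 × 0.015 = $70.21
Social Security (OASDI): $4680.57 × 0.06 = $280.83
Dental insurance premium: $272.03
(Employer's $510.46 toward dental insurance premium is not withheld from the employee.)
Total deductions = $152.78 + $174.12 + $1024.42 + $47.89 + $46.81 + $70.21 + $280.83 + $272.03 = $2069.09
Net pay = $4680.57 − $2069.09 = $2611.48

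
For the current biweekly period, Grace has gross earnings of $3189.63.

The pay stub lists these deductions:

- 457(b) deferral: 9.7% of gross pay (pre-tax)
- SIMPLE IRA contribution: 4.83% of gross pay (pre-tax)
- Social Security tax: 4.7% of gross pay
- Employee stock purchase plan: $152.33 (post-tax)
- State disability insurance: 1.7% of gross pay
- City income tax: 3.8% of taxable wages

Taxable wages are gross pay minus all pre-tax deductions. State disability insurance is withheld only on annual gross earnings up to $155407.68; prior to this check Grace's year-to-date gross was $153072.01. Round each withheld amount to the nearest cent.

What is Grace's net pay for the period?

$2280.64

457(b) deferral: $3189.63 × 0.097 = $309.39
SIMPLE IRA contribution: $3189.63 × 0.0483 = $154.06
Pre-tax total = $309.39 + $154.06 = $463.45
Taxable wages = $3189.63 − $463.45 = $2726.18
City income tax: $2726.18 × 0.038 = $103.59
Social Security tax: $3189.63 × 0.047 = $149.91
State disability insurance: only $155407.68 − $153072.01 = $2335.67 of this check is subject → $2335.67 × 0.017 = $39.71
Employee stock purchase plan: $152.33
Total deductions = $309.39 + $154.06 + $103.59 + $149.91 + $39.71 + $152.33 = $908.99
Net pay = $3189.63 − $908.99 = $2280.64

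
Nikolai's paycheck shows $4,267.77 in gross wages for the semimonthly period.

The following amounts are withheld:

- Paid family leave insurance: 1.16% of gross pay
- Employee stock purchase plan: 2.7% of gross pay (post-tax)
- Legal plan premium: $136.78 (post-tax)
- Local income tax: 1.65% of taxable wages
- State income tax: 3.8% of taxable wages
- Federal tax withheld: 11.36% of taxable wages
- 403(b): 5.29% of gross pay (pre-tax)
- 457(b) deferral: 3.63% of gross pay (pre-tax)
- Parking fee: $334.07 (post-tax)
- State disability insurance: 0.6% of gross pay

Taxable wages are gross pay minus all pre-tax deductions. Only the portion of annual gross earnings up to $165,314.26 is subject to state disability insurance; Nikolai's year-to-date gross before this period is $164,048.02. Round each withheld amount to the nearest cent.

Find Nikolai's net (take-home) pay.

403(b): $4,267.77 × 0.0529 = $225.77
457(b) deferral: $4,267.77 × 0.0363 = $154.92
Pre-tax total = $225.77 + $154.92 = $380.69
Taxable wages = $4,267.77 − $380.69 = $3,887.08
Local income tax: $3,887.08 × 0.0165 = $64.14
State income tax: $3,887.08 × 0.038 = $147.71
Federal tax withheld: $3,887.08 × 0.1136 = $441.57
State disability insurance: only $165,314.26 − $164,048.02 = $1,266.24 of this check is subject → $1,266.24 × 0.006 = $7.60
Paid family leave insurance: $4,267.77 × 0.0116 = $49.51
Legal plan premium: $136.78
Parking fee: $334.07
Employee stock purchase plan: $4,267.77 × 0.027 = $115.23
Total deductions = $225.77 + $154.92 + $64.14 + $147.71 + $441.57 + $7.60 + $49.51 + $136.78 + $334.07 + $115.23 = $1,677.30
Net pay = $4,267.77 − $1,677.30 = $2,590.47

$2,590.47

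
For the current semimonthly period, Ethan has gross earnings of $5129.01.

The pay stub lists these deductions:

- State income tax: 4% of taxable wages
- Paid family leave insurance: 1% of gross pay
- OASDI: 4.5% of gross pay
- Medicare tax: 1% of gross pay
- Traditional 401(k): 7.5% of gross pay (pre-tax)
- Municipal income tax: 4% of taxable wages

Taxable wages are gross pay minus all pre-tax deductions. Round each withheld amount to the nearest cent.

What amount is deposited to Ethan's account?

Traditional 401(k): $5129.01 × 0.075 = $384.68
Taxable wages = $5129.01 − $384.68 = $4744.33
State income tax: $4744.33 × 0.04 = $189.77
Municipal income tax: $4744.33 × 0.04 = $189.77
OASDI: $5129.01 × 0.045 = $230.81
Paid family leave insurance: $5129.01 × 0.01 = $51.29
Medicare tax: $5129.01 × 0.01 = $51.29
Total deductions = $384.68 + $189.77 + $189.77 + $230.81 + $51.29 + $51.29 = $1097.61
Net pay = $5129.01 − $1097.61 = $4031.40

$4031.40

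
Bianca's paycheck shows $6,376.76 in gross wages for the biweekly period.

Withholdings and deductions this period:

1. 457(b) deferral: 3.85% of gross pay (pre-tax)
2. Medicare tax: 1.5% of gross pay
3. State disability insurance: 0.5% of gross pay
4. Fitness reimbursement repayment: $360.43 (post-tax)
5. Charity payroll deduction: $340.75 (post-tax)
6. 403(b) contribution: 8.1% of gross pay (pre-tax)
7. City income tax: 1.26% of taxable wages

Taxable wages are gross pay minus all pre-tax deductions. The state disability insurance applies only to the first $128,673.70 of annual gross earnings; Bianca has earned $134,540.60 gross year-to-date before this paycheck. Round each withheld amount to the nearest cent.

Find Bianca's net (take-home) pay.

$4,747.15

403(b) contribution: $6,376.76 × 0.081 = $516.52
457(b) deferral: $6,376.76 × 0.0385 = $245.51
Pre-tax total = $516.52 + $245.51 = $762.03
Taxable wages = $6,376.76 − $762.03 = $5,614.73
City income tax: $5,614.73 × 0.0126 = $70.75
Medicare tax: $6,376.76 × 0.015 = $95.65
State disability insurance: annual cap $128,673.70 already reached (YTD $134,540.60), so $0.00
Fitness reimbursement repayment: $360.43
Charity payroll deduction: $340.75
Total deductions = $516.52 + $245.51 + $70.75 + $95.65 + $0.00 + $360.43 + $340.75 = $1,629.61
Net pay = $6,376.76 − $1,629.61 = $4,747.15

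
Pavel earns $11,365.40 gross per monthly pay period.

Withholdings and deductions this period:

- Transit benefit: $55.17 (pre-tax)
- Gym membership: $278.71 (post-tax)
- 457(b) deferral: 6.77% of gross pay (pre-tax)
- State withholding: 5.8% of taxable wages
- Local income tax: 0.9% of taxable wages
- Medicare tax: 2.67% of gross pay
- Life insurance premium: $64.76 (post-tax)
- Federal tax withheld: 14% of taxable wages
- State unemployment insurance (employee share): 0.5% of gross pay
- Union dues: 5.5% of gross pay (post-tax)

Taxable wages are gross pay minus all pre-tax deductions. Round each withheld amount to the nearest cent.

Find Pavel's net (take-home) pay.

$7,029.98

Transit benefit: $55.17
457(b) deferral: $11,365.40 × 0.0677 = $769.44
Pre-tax total = $55.17 + $769.44 = $824.61
Taxable wages = $11,365.40 − $824.61 = $10,540.79
Local income tax: $10,540.79 × 0.009 = $94.87
State withholding: $10,540.79 × 0.058 = $611.37
Federal tax withheld: $10,540.79 × 0.14 = $1,475.71
State unemployment insurance (employee share): $11,365.40 × 0.005 = $56.83
Medicare tax: $11,365.40 × 0.0267 = $303.46
Union dues: $11,365.40 × 0.055 = $625.10
Life insurance premium: $64.76
Gym membership: $278.71
Total deductions = $55.17 + $769.44 + $94.87 + $611.37 + $1,475.71 + $56.83 + $303.46 + $625.10 + $64.76 + $278.71 = $4,335.42
Net pay = $11,365.40 − $4,335.42 = $7,029.98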